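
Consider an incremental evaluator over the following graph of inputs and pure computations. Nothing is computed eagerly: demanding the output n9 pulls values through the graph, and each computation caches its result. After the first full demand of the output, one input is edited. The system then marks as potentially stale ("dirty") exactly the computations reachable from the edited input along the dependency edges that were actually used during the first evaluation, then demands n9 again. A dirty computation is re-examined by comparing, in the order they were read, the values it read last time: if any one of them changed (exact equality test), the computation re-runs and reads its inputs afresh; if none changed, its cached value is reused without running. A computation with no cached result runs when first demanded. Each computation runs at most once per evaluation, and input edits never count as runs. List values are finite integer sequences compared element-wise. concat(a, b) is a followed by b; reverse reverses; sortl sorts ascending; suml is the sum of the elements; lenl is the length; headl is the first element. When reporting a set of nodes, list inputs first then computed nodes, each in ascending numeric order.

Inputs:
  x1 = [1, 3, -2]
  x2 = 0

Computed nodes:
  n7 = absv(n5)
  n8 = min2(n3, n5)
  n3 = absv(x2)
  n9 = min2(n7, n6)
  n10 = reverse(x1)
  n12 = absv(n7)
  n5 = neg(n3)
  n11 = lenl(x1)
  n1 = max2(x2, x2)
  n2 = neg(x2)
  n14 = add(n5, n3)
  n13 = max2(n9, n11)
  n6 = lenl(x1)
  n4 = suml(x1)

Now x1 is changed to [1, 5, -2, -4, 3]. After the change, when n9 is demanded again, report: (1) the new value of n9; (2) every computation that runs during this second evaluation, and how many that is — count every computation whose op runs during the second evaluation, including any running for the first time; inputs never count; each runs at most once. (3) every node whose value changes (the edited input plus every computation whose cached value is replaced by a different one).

n9 now evaluates to 0.
Run set: n6, n9 (2 run).
Changed values: x1, n6.

Initial pass — values computed on the first demand:
  n3 = absv(0) = 0
  n5 = neg(0) = 0
  n6 = lenl([1, 3, -2]) = 3
  n7 = absv(0) = 0
  n9 = min2(0, 3) = 0

Second demand — change propagation:
  n6: re-runs because x1 [1, 3, -2]->[1, 5, -2, -4, 3]; new result 5.
  n9: re-runs because n6 3->5; new result 0 (unchanged).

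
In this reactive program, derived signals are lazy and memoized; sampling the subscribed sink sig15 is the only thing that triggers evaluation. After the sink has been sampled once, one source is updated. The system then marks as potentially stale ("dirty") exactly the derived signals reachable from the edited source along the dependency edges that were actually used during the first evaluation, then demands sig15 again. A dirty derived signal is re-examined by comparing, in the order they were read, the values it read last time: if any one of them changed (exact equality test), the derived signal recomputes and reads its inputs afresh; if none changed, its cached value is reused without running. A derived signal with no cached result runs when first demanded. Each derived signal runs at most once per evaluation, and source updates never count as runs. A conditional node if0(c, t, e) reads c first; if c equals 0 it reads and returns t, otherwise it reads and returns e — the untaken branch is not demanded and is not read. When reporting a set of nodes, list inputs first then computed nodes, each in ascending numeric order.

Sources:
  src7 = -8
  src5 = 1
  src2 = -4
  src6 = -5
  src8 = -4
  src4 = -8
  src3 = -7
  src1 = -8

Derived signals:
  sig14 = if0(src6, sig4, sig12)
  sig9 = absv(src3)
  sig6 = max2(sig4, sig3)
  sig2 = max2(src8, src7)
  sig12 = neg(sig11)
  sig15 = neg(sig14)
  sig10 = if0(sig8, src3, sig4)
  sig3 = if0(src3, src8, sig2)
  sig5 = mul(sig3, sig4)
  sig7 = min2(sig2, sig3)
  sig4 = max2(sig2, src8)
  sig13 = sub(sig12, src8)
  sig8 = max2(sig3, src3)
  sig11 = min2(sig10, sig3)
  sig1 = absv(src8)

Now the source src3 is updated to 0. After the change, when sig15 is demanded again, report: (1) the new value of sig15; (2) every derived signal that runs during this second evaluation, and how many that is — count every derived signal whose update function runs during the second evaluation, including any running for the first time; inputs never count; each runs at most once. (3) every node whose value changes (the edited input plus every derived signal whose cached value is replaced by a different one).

First demand of the output computes:
  sig2 = max2(-4, -8) = -4
  sig3 = if0(src3=-7 -> else branch sig2) = -4
  sig4 = max2(-4, -4) = -4
  sig8 = max2(-4, -7) = -4
  sig10 = if0(sig8=-4 -> else branch sig4) = -4
  sig11 = min2(-4, -4) = -4
  sig12 = neg(-4) = 4
  sig14 = if0(src6=-5 -> else branch sig12) = 4
  sig15 = neg(4) = -4

After the edit, cleaning proceeds:
  sig3: a read changed (src3 -7->0) — executes, giving -4 — identical to its old value.
  sig8: a read changed (src3 -7->0) — executes, giving 0.
  sig10: a read changed (sig8 -4->0) — executes, giving 0.
  sig11: a read changed (sig10 -4->0) — executes, giving -4 — identical to its old value.
  sig12: dirty, but its reads are unchanged (sig11 unchanged); cached 4 stands.
  sig14: dirty, but its reads are unchanged (src6 unchanged, sig12 unchanged); cached 4 stands.
  sig15: dirty, but its reads are unchanged (sig14 unchanged); cached -4 stands.

Note where the cutoff bites: sig12 is checked, finds nothing changed, and keeps its cache.

Demanding sig15 again yields -4.
4 derived signals run: sig3, sig8, sig10, sig11.
The nodes whose values change: src3, sig8, sig10.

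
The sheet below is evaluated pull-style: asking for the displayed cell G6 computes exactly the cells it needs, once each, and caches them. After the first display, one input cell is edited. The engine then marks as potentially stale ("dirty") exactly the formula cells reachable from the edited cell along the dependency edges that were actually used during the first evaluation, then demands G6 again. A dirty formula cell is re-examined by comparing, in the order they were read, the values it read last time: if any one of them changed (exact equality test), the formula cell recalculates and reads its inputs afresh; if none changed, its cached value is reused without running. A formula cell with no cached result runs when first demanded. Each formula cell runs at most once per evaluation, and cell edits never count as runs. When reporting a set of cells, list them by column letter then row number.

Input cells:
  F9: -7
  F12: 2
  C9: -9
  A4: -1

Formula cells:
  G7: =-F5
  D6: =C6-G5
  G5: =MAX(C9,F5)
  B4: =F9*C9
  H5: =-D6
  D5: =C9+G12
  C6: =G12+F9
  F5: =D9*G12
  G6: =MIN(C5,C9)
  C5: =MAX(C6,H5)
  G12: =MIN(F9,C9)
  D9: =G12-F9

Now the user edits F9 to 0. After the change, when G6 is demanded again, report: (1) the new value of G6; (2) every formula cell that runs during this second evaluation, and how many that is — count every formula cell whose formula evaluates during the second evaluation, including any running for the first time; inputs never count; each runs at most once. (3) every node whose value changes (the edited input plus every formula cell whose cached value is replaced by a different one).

First demand of the output computes:
  G12 = MIN(-7, -9) = -9
  C6 = -9 + -7 = -16
  D9 = -9 - -7 = -2
  F5 = -2 * -9 = 18
  G5 = MAX(-9, 18) = 18
  D6 = -16 - 18 = -34
  H5 = -(-34) = 34
  C5 = MAX(-16, 34) = 34
  G6 = MIN(34, -9) = -9

After the edit, cleaning proceeds:
  G12: a read changed (F9 -7->0) — executes, giving -9 — identical to its old value.
  C6: a read changed (F9 -7->0) — executes, giving -9.
  D9: a read changed (F9 -7->0) — executes, giving -9.
  F5: a read changed (D9 -2->-9) — executes, giving 81.
  G5: a read changed (F5 18->81) — executes, giving 81.
  D6: a read changed (C6 -16->-9; G5 18->81) — executes, giving -90.
  H5: a read changed (D6 -34->-90) — executes, giving 90.
  C5: a read changed (C6 -16->-9; H5 34->90) — executes, giving 90.
  G6: a read changed (C5 34->90) — executes, giving -9 — identical to its old value.

Demanding G6 again yields -9.
9 formula cells run: C5, C6, D6, D9, F5, G5, G6, G12, H5.
The nodes whose values change: C5, C6, D6, D9, F5, F9, G5, H5.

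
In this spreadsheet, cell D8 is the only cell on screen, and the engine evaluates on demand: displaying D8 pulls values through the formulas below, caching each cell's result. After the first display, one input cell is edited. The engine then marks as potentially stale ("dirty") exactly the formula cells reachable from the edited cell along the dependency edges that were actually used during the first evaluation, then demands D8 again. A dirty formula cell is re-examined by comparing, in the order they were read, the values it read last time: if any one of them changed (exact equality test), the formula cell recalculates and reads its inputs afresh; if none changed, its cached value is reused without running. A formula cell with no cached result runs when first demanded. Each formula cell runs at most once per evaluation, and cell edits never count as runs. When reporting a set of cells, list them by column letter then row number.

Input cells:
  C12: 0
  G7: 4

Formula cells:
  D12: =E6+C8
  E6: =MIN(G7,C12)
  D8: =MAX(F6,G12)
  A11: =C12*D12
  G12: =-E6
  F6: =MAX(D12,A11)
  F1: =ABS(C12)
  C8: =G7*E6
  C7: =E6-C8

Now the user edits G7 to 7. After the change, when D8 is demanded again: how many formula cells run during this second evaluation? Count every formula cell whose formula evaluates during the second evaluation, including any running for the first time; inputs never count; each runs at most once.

Initial pass — values computed on the first demand:
  E6 = MIN(4, 0) = 0
  C8 = 4 * 0 = 0
  D12 = 0 + 0 = 0
  A11 = 0 * 0 = 0
  F6 = MAX(0, 0) = 0
  G12 = -(0) = 0
  D8 = MAX(0, 0) = 0

Second demand — change propagation:
  E6: re-runs because G7 4->7; new result 0 (unchanged).
  C8: re-runs because G7 4->7; new result 0 (unchanged).
  D12: re-examined; everything it read last time is the same (E6 unchanged, C8 unchanged) — cache 0 kept, no run.
  A11: re-examined; everything it read last time is the same (C12 unchanged, D12 unchanged) — cache 0 kept, no run.
  F6: re-examined; everything it read last time is the same (D12 unchanged, A11 unchanged) — cache 0 kept, no run.
  G12: re-examined; everything it read last time is the same (E6 unchanged) — cache 0 kept, no run.
  D8: re-examined; everything it read last time is the same (F6 unchanged, G12 unchanged) — cache 0 kept, no run.

The important point: at D12 every value read last time is unchanged, so the dirty flag clears without a run.

Run set: C8, E6 (2 run).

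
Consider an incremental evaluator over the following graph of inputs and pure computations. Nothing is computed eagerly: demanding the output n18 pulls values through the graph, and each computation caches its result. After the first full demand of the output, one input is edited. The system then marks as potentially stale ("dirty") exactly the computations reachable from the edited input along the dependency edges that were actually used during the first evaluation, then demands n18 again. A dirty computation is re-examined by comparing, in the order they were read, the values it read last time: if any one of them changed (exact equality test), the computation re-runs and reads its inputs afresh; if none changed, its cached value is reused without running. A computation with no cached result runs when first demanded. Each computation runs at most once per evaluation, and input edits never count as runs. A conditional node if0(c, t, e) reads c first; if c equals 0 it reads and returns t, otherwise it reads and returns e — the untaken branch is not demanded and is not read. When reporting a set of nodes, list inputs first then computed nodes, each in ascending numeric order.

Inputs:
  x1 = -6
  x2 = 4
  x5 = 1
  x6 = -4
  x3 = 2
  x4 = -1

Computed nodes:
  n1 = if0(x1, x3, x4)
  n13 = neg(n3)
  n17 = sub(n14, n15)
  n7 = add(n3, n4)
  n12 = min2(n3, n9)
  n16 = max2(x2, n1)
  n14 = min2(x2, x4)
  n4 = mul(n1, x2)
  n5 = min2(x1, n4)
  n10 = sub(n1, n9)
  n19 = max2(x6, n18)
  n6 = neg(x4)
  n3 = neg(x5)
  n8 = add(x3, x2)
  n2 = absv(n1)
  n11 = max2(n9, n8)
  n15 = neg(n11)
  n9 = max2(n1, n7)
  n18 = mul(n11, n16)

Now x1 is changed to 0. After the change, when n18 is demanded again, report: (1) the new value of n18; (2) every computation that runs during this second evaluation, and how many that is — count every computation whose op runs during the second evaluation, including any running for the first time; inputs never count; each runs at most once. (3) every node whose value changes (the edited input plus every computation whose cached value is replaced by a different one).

n18 now evaluates to 28.
Run set: n1, n4, n7, n9, n11, n16, n18 (7 run).
Changed values: x1, n1, n4, n7, n9, n11, n18.

Initial pass — values computed on the first demand:
  n1 = if0(x1=-6 -> else branch x4) = -1
  n3 = neg(1) = -1
  n4 = mul(-1, 4) = -4
  n7 = add(-1, -4) = -5
  n8 = add(2, 4) = 6
  n9 = max2(-1, -5) = -1
  n11 = max2(-1, 6) = 6
  n16 = max2(4, -1) = 4
  n18 = mul(6, 4) = 24

Second demand — change propagation:
  n1: re-runs because x1 -6->0; new result 2.
  n4: re-runs because n1 -1->2; new result 8.
  n7: re-runs because n4 -4->8; new result 7.
  n9: re-runs because n1 -1->2; n7 -5->7; new result 7.
  n11: re-runs because n9 -1->7; new result 7.
  n16: re-runs because n1 -1->2; new result 4 (unchanged).
  n18: re-runs because n11 6->7; new result 28.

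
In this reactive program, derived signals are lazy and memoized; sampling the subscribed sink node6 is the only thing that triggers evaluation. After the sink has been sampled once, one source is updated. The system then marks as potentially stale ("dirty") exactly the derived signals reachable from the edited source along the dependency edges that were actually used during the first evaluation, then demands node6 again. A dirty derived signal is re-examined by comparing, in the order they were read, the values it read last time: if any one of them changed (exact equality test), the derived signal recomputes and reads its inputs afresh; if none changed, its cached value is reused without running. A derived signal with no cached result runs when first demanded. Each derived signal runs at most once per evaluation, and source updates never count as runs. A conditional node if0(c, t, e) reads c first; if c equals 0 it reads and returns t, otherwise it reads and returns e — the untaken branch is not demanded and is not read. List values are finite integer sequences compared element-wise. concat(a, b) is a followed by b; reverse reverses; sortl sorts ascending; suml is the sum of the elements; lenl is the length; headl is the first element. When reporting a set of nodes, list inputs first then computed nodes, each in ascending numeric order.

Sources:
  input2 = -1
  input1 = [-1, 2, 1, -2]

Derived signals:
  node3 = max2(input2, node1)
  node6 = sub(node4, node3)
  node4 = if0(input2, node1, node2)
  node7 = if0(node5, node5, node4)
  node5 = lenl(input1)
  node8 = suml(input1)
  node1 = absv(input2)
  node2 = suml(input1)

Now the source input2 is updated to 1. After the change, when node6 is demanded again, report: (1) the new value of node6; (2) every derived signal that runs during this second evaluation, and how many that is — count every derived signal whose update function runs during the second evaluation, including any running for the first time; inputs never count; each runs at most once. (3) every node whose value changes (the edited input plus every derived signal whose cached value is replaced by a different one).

First demand of the output computes:
  node1 = absv(-1) = 1
  node2 = suml([-1, 2, 1, -2]) = 0
  node3 = max2(-1, 1) = 1
  node4 = if0(input2=-1 -> else branch node2) = 0
  node6 = sub(0, 1) = -1

After the edit, cleaning proceeds:
  node1: a read changed (input2 -1->1) — executes, giving 1 — identical to its old value.
  node3: a read changed (input2 -1->1) — executes, giving 1 — identical to its old value.
  node4: a read changed (input2 -1->1) — executes, giving 0 — identical to its old value.
  node6: dirty, but its reads are unchanged (node4 unchanged, node3 unchanged); cached -1 stands.

Note where the cutoff bites: node6 is checked, finds nothing changed, and keeps its cache.

Demanding node6 again yields -1.
3 derived signals run: node1, node3, node4.
The nodes whose values change: input2.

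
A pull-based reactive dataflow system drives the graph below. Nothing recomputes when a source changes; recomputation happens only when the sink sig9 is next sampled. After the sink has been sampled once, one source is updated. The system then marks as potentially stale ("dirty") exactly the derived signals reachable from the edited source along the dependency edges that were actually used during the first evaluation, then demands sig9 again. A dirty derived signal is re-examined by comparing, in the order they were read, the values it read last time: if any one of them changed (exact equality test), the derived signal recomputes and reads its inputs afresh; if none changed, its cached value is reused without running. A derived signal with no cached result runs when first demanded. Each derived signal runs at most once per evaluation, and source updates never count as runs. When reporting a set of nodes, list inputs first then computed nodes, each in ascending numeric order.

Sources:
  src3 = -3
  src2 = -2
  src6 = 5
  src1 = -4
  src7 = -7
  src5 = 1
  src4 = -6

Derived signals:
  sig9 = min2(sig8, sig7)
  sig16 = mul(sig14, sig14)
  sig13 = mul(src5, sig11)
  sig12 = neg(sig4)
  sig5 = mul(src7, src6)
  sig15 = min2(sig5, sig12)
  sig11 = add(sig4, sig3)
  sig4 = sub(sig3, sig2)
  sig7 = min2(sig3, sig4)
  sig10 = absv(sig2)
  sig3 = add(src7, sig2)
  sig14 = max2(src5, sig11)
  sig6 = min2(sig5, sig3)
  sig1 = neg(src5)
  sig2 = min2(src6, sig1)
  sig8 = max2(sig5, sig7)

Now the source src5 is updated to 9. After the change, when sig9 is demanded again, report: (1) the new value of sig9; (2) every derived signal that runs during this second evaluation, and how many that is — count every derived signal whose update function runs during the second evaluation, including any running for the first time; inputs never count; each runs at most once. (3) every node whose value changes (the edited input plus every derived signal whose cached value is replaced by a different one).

First evaluation (everything demanded from the output):
  sig1 = neg(1) = -1
  sig2 = min2(5, -1) = -1
  sig3 = add(-7, -1) = -8
  sig4 = sub(-8, -1) = -7
  sig5 = mul(-7, 5) = -35
  sig7 = min2(-8, -7) = -8
  sig8 = max2(-35, -8) = -8
  sig9 = min2(-8, -8) = -8

Propagation after the edit:
  sig1: runs — src5 1->9; result -9.
  sig2: runs — sig1 -1->-9; result -9.
  sig3: runs — sig2 -1->-9; result -16.
  sig4: runs — sig3 -8->-16; sig2 -1->-9; result -7 (same value as before).
  sig7: runs — sig3 -8->-16; result -16.
  sig8: runs — sig7 -8->-16; result -16.
  sig9: runs — sig8 -8->-16; sig7 -8->-16; result -16.

New value of sig9: -16.
Derived signals that run: sig1, sig2, sig3, sig4, sig7, sig8, sig9 — 7 in total.
Values that change: src5, sig1, sig2, sig3, sig7, sig8, sig9.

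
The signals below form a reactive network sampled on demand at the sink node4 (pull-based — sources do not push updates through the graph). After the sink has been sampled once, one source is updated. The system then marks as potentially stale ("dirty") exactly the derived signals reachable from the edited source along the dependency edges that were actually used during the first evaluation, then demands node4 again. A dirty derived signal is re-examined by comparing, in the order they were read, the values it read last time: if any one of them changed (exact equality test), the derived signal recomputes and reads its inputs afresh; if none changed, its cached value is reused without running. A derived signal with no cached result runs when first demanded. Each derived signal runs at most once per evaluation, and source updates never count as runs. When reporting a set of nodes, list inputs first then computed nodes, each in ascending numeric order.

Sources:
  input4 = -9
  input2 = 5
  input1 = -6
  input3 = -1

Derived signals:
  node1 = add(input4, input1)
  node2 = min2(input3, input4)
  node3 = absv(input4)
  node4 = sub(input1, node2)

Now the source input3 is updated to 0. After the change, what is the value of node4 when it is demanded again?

node4 now evaluates to 3.
The important point: node2 recomputes to an identical value, and the output ends up unchanged.

Initial pass — values computed on the first demand:
  node2 = min2(-1, -9) = -9
  node4 = sub(-6, -9) = 3

Second demand — change propagation:
  node2: re-runs because input3 -1->0; new result -9 (unchanged).
  node4: re-examined; everything it read last time is the same (input1 unchanged, node2 unchanged) — cache 3 kept, no run.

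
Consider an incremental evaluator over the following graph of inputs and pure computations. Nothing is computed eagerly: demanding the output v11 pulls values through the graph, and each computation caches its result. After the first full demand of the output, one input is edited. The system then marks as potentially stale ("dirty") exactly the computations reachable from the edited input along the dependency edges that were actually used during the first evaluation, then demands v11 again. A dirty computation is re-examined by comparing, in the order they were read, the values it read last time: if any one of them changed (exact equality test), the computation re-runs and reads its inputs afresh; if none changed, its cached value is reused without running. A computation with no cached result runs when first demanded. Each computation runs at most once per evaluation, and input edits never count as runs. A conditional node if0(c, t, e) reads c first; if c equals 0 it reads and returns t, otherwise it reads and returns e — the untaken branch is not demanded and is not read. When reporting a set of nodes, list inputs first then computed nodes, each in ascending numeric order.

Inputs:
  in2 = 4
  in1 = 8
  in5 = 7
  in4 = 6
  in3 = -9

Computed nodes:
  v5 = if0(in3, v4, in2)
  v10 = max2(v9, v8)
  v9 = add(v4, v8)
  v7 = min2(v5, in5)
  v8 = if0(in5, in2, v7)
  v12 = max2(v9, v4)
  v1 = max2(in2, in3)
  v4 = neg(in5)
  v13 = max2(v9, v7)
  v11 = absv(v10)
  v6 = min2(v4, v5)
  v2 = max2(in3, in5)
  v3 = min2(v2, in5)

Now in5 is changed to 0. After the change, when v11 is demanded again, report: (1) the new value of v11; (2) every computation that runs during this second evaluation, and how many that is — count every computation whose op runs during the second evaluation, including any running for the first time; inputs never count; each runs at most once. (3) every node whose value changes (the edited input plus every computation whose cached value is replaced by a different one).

v11 now evaluates to 4.
Run set: v4, v8, v9, v10 (4 run).
Changed values: in5, v4, v9.
The important point: the flipped condition redirects demand; v7 is left stale, never re-checked.

Initial pass — values computed on the first demand:
  v4 = neg(7) = -7
  v5 = if0(in3=-9 -> else branch in2) = 4
  v7 = min2(4, 7) = 4
  v8 = if0(in5=7 -> else branch v7) = 4
  v9 = add(-7, 4) = -3
  v10 = max2(-3, 4) = 4
  v11 = absv(4) = 4

Second demand — change propagation:
  v4: re-runs because in5 7->0; new result 0.
  v7: dirty yet unreached — the second evaluation never asks for it.
  v8: re-runs because in5 7->0; new result 4 (unchanged).
  v9: re-runs because v4 -7->0; new result 4.
  v10: re-runs because v9 -3->4; new result 4 (unchanged).
  v11: re-examined; everything it read last time is the same (v10 unchanged) — cache 4 kept, no run.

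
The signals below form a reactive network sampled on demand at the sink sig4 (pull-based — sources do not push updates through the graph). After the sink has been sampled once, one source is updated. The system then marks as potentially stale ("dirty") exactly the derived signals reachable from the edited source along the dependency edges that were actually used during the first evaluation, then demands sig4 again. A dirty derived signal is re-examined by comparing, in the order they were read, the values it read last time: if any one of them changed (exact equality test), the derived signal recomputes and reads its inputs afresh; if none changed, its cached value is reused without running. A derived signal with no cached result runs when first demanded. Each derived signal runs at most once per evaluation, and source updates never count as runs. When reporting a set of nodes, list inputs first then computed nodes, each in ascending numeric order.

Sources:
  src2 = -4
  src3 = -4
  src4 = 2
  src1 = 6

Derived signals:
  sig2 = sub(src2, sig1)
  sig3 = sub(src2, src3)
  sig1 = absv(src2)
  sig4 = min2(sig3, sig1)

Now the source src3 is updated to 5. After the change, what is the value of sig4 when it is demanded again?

Initial pass — values computed on the first demand:
  sig1 = absv(-4) = 4
  sig3 = sub(-4, -4) = 0
  sig4 = min2(0, 4) = 0

Second demand — change propagation:
  sig3: re-runs because src3 -4->5; new result -9.
  sig4: re-runs because sig3 0->-9; new result -9.

sig4 now evaluates to -9.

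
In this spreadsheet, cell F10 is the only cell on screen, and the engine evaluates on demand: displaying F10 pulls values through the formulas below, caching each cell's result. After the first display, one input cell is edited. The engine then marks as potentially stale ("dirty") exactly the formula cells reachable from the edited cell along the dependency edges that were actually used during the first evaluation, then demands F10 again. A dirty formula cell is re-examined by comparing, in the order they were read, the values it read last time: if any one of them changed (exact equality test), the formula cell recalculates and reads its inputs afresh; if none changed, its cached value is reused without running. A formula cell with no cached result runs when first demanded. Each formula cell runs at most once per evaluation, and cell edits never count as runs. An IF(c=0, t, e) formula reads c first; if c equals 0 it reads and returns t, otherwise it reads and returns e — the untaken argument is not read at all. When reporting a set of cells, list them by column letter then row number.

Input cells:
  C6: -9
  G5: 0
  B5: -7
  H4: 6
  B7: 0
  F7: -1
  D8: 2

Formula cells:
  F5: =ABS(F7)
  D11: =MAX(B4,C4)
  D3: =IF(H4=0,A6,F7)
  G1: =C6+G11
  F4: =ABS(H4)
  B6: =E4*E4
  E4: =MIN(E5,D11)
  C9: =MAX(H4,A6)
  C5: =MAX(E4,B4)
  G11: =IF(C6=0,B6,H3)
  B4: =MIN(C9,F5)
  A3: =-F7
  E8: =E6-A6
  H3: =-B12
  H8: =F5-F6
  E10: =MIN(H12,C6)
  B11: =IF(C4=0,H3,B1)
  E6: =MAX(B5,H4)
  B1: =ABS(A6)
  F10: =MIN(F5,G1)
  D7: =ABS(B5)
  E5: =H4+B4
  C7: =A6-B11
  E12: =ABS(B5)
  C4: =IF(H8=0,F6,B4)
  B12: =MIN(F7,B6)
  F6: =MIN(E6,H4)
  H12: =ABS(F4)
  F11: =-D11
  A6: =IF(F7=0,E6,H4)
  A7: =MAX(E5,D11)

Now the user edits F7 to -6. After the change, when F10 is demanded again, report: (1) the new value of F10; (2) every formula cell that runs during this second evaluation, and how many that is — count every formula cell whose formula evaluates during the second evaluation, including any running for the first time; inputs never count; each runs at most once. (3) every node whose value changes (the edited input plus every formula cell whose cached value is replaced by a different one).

F10 now evaluates to -3.
Run set: A6, B4, B6, B12, C4, D11, E4, E5, F5, F10, G1, G11, H3, H8 (14 run).
Changed values: B4, B6, B12, C4, D11, E4, E5, F5, F7, F10, G1, G11, H3, H8.
The important point: at C9 every value read last time is unchanged, so the dirty flag clears without a run.

Initial pass — values computed on the first demand:
  E6 = MAX(-7, 6) = 6
  A6 = IF(F7=0: F7=-1 -> else branch H4) = 6
  C9 = MAX(6, 6) = 6
  F5 = ABS(-1) = 1
  B4 = MIN(6, 1) = 1
  E5 = 6 + 1 = 7
  F6 = MIN(6, 6) = 6
  H8 = 1 - 6 = -5
  C4 = IF(H8=0: H8=-5 -> else branch B4) = 1
  D11 = MAX(1, 1) = 1
  E4 = MIN(7, 1) = 1
  B6 = 1 * 1 = 1
  B12 = MIN(-1, 1) = -1
  H3 = -(-1) = 1
  G11 = IF(C6=0: C6=-9 -> else branch H3) = 1
  G1 = -9 + 1 = -8
  F10 = MIN(1, -8) = -8

Second demand — change propagation:
  A6: re-runs because F7 -1->-6; new result 6 (unchanged).
  C9: re-examined; everything it read last time is the same (H4 unchanged, A6 unchanged) — cache 6 kept, no run.
  F5: re-runs because F7 -1->-6; new result 6.
  B4: re-runs because F5 1->6; new result 6.
  E5: re-runs because B4 1->6; new result 12.
  H8: re-runs because F5 1->6; new result 0.
  C4: re-runs because H8 -5->0; B4 1->6; new result 6.
  D11: re-runs because B4 1->6; C4 1->6; new result 6.
  E4: re-runs because E5 7->12; D11 1->6; new result 6.
  B6: re-runs because E4 1->6; E4 1->6; new result 36.
  B12: re-runs because F7 -1->-6; B6 1->36; new result -6.
  H3: re-runs because B12 -1->-6; new result 6.
  G11: re-runs because H3 1->6; new result 6.
  G1: re-runs because G11 1->6; new result -3.
  F10: re-runs because F5 1->6; G1 -8->-3; new result -3.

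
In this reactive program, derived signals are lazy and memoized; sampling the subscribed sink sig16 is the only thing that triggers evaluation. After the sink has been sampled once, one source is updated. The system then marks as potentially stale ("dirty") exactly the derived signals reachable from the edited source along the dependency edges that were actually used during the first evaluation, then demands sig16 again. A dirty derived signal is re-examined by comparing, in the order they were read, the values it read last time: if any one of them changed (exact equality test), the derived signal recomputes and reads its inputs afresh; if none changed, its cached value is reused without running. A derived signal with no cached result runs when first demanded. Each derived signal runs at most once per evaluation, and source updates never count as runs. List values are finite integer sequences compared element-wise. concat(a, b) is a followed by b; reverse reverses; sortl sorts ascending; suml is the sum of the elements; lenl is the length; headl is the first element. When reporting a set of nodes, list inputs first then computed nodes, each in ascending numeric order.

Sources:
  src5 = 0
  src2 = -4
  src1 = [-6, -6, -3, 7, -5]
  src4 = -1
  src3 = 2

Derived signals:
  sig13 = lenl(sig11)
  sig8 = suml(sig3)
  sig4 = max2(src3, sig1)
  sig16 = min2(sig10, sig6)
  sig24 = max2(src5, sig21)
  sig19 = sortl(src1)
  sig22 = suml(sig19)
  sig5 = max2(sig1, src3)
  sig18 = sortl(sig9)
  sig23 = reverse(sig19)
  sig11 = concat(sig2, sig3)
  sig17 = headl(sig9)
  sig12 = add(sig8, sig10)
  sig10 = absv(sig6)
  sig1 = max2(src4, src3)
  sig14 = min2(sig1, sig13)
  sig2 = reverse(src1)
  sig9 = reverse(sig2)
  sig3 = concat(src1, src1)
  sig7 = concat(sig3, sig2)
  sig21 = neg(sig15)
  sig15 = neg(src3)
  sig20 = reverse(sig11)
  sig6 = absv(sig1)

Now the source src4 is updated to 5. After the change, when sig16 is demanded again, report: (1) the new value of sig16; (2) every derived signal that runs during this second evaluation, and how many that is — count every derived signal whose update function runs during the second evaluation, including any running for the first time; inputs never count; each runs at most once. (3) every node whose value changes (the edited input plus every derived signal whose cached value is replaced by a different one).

Demanding sig16 again yields 5.
4 derived signals run: sig1, sig6, sig10, sig16.
The nodes whose values change: src4, sig1, sig6, sig10, sig16.

First demand of the output computes:
  sig1 = max2(-1, 2) = 2
  sig6 = absv(2) = 2
  sig10 = absv(2) = 2
  sig16 = min2(2, 2) = 2

After the edit, cleaning proceeds:
  sig1: a read changed (src4 -1->5) — executes, giving 5.
  sig6: a read changed (sig1 2->5) — executes, giving 5.
  sig10: a read changed (sig6 2->5) — executes, giving 5.
  sig16: a read changed (sig10 2->5; sig6 2->5) — executes, giving 5.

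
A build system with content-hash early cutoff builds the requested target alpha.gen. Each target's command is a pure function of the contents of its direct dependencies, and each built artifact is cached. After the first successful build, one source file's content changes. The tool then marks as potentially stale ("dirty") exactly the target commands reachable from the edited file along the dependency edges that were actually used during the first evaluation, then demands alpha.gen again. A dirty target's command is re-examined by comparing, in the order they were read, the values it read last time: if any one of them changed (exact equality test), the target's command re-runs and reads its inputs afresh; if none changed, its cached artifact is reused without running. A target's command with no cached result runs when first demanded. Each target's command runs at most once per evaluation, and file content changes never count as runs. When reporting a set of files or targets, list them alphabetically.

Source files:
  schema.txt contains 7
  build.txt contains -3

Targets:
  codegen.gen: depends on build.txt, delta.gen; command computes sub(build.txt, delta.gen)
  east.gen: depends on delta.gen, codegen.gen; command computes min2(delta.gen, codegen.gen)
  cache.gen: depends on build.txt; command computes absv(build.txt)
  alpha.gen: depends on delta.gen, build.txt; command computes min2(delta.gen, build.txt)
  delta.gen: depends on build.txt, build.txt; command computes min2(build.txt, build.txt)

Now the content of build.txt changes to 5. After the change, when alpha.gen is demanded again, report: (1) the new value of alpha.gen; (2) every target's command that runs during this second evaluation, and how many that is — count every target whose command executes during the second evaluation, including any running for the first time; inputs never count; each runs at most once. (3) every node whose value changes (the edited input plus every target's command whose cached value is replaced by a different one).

First evaluation (everything demanded from the output):
  delta.gen = min2(-3, -3) = -3
  alpha.gen = min2(-3, -3) = -3

Propagation after the edit:
  delta.gen: runs — build.txt -3->5; build.txt -3->5; result 5.
  alpha.gen: runs — delta.gen -3->5; build.txt -3->5; result 5.

New value of alpha.gen: 5.
Target commands that run: alpha.gen, delta.gen — 2 in total.
Values that change: alpha.gen, build.txt, delta.gen.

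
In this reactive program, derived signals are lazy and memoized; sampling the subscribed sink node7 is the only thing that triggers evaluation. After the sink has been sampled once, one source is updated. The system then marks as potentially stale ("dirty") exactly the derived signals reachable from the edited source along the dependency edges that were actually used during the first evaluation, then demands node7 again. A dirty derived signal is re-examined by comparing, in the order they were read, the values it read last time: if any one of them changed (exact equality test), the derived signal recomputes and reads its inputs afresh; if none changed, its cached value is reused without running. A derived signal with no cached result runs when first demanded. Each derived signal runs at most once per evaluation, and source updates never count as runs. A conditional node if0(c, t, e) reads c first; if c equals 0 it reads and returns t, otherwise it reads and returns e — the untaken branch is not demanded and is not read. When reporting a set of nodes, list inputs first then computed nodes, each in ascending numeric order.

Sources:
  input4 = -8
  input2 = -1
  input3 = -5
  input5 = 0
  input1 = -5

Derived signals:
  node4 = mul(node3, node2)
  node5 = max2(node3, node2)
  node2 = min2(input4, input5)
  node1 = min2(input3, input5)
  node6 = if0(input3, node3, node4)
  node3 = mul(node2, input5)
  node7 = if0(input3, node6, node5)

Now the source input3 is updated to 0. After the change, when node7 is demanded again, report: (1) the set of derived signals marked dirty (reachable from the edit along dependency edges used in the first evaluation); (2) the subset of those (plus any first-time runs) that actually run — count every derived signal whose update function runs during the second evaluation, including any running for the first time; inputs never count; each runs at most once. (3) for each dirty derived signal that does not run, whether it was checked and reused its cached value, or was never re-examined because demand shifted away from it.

First demand of the output computes:
  node2 = min2(-8, 0) = -8
  node3 = mul(-8, 0) = 0
  node5 = max2(0, -8) = 0
  node7 = if0(input3=-5 -> else branch node5) = 0

After the edit, cleaning proceeds:
  node6: had never run; runs now, result 0.
  node7: a read changed (input3 -5->0) — executes, giving 0 — identical to its old value.

Note the branch switch — node6 had no cache and runs now for the first time.

The edit dirties: node7.
2 derived signals run: node6, node7.
No dirty derived signal escaped a run.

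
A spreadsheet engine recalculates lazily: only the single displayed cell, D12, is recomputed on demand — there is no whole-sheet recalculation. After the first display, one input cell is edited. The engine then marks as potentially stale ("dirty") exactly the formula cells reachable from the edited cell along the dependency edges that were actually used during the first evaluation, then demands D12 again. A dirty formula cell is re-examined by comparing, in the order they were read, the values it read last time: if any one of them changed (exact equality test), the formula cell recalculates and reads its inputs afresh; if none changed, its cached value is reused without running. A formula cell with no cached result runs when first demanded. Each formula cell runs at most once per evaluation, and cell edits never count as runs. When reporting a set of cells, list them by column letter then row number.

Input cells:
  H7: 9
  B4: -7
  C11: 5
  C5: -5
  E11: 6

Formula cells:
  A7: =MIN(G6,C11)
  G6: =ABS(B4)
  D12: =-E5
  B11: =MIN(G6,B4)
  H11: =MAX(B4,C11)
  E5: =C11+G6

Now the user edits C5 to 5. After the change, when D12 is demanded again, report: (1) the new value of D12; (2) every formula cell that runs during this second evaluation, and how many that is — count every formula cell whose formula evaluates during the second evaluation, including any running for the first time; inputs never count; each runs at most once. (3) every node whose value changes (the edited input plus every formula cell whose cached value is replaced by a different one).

First evaluation (everything demanded from the output):
  G6 = ABS(-7) = 7
  E5 = 5 + 7 = 12
  D12 = -(12) = -12

Propagation after the edit:
  C5 feeds no computation that the output demands — nothing is marked dirty and nothing runs.

Key observation: C5 is never demanded by the output, so the edit triggers no recomputation at all.

New value of D12: -12.
Formula cells that run: none — 0 in total.
Values that change: C5.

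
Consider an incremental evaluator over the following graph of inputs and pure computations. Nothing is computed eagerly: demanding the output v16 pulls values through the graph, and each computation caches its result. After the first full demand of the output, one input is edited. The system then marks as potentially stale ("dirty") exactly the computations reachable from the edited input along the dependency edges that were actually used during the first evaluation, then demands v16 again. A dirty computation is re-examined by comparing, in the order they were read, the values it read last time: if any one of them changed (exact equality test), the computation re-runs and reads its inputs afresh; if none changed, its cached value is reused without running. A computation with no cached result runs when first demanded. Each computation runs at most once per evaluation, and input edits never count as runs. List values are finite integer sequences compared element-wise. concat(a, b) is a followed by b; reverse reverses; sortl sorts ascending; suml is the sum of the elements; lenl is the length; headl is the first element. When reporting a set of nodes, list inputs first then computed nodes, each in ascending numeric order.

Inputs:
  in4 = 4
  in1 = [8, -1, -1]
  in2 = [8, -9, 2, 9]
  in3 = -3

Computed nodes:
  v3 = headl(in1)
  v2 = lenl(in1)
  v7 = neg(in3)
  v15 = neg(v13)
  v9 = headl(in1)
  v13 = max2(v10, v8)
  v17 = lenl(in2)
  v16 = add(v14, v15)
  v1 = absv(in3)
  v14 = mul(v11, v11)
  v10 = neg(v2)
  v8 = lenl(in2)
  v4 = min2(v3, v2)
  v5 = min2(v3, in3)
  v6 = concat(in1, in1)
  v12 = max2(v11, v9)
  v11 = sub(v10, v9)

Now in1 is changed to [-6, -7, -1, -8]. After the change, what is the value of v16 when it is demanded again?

v16 now evaluates to 0.
The important point: at v15 every value read last time is unchanged, so the dirty flag clears without a run.

Initial pass — values computed on the first demand:
  v2 = lenl([8, -1, -1]) = 3
  v8 = lenl([8, -9, 2, 9]) = 4
  v9 = headl([8, -1, -1]) = 8
  v10 = neg(3) = -3
  v11 = sub(-3, 8) = -11
  v13 = max2(-3, 4) = 4
  v14 = mul(-11, -11) = 121
  v15 = neg(4) = -4
  v16 = add(121, -4) = 117

Second demand — change propagation:
  v2: re-runs because in1 [8, -1, -1]->[-6, -7, -1, -8]; new result 4.
  v9: re-runs because in1 [8, -1, -1]->[-6, -7, -1, -8]; new result -6.
  v10: re-runs because v2 3->4; new result -4.
  v11: re-runs because v10 -3->-4; v9 8->-6; new result 2.
  v13: re-runs because v10 -3->-4; new result 4 (unchanged).
  v14: re-runs because v11 -11->2; v11 -11->2; new result 4.
  v15: re-examined; everything it read last time is the same (v13 unchanged) — cache -4 kept, no run.
  v16: re-runs because v14 121->4; new result 0.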